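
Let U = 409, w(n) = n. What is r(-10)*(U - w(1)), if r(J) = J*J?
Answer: 40800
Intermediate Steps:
r(J) = J²
r(-10)*(U - w(1)) = (-10)²*(409 - 1*1) = 100*(409 - 1) = 100*408 = 40800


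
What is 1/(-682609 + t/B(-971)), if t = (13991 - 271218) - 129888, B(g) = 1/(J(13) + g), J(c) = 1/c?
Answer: 13/4877291613 ≈ 2.6654e-9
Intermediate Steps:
B(g) = 1/(1/13 + g)
t = -387115 (t = -257227 - 129888 = -387115)
1/(-682609 + t/B(-971)) = 1/(-682609 - 387115/(13/(1 + 13*(-971)))) = 1/(-682609 - 387115/(13/(1 - 12623))) = 1/(-682609 - 387115/(13/(-12622))) = 1/(-682609 - 387115/(13*(-1/12622))) = 1/(-682609 - 387115/(-13/12622)) = 1/(-682609 - 387115*(-12622/13)) = 1/(-682609 + 4886165530/13) = 1/(4877291613/13) = 13/4877291613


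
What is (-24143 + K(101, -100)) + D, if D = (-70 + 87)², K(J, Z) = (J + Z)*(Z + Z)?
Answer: -24054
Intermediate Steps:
K(J, Z) = 2*Z*(J + Z) (K(J, Z) = (J + Z)*(2*Z) = 2*Z*(J + Z))
D = 289 (D = 17² = 289)
(-24143 + K(101, -100)) + D = (-24143 + 2*(-100)*(101 - 100)) + 289 = (-24143 + 2*(-100)*1) + 289 = (-24143 - 200) + 289 = -24343 + 289 = -24054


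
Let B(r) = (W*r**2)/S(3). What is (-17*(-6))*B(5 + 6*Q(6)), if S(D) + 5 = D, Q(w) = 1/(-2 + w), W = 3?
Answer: -25857/4 ≈ -6464.3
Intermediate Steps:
S(D) = -5 + D
B(r) = -3*r**2/2 (B(r) = (3*r**2)/(-5 + 3) = (3*r**2)/(-2) = (3*r**2)*(-1/2) = -3*r**2/2)
(-17*(-6))*B(5 + 6*Q(6)) = (-17*(-6))*(-3*(5 + 6/(-2 + 6))**2/2) = 102*(-3*(5 + 6/4)**2/2) = 102*(-3*(5 + 6*(1/4))**2/2) = 102*(-3*(5 + 3/2)**2/2) = 102*(-3*(13/2)**2/2) = 102*(-3/2*169/4) = 102*(-507/8) = -25857/4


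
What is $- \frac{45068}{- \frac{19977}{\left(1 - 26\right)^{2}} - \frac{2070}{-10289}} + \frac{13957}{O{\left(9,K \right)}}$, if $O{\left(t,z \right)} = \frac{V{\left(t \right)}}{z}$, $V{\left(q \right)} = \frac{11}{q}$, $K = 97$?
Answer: $\frac{2491859291501483}{2246745633} \approx 1.1091 \cdot 10^{6}$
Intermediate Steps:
$O{\left(t,z \right)} = \frac{11}{t z}$ ($O{\left(t,z \right)} = \frac{11 \frac{1}{t}}{z} = \frac{11}{t z}$)
$- \frac{45068}{- \frac{19977}{\left(1 - 26\right)^{2}} - \frac{2070}{-10289}} + \frac{13957}{O{\left(9,K \right)}} = - \frac{45068}{- \frac{19977}{\left(1 - 26\right)^{2}} - \frac{2070}{-10289}} + \frac{13957}{11 \cdot \frac{1}{9} \cdot \frac{1}{97}} = - \frac{45068}{- \frac{19977}{\left(-25\right)^{2}} - - \frac{2070}{10289}} + \frac{13957}{11 \cdot \frac{1}{9} \cdot \frac{1}{97}} = - \frac{45068}{- \frac{19977}{625} + \frac{2070}{10289}} + \frac{13957}{\frac{11}{873}} = - \frac{45068}{\left(-19977\right) \frac{1}{625} + \frac{2070}{10289}} + 13957 \cdot \frac{873}{11} = - \frac{45068}{- \frac{19977}{625} + \frac{2070}{10289}} + \frac{12184461}{11} = - \frac{45068}{- \frac{204249603}{6430625}} + \frac{12184461}{11} = \left(-45068\right) \left(- \frac{6430625}{204249603}\right) + \frac{12184461}{11} = \frac{289815407500}{204249603} + \frac{12184461}{11} = \frac{2491859291501483}{2246745633}$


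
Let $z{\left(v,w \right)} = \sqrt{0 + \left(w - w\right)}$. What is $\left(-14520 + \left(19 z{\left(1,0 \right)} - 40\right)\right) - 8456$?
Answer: $-23016$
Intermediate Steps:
$z{\left(v,w \right)} = 0$ ($z{\left(v,w \right)} = \sqrt{0 + 0} = \sqrt{0} = 0$)
$\left(-14520 + \left(19 z{\left(1,0 \right)} - 40\right)\right) - 8456 = \left(-14520 + \left(19 \cdot 0 - 40\right)\right) - 8456 = \left(-14520 + \left(0 - 40\right)\right) - 8456 = \left(-14520 - 40\right) - 8456 = -14560 - 8456 = -23016$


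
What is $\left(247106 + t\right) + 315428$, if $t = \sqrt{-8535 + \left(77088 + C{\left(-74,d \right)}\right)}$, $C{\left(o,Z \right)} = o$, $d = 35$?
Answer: $562534 + 47 \sqrt{31} \approx 5.628 \cdot 10^{5}$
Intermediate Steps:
$t = 47 \sqrt{31}$ ($t = \sqrt{-8535 + \left(77088 - 74\right)} = \sqrt{-8535 + 77014} = \sqrt{68479} = 47 \sqrt{31} \approx 261.69$)
$\left(247106 + t\right) + 315428 = \left(247106 + 47 \sqrt{31}\right) + 315428 = 562534 + 47 \sqrt{31}$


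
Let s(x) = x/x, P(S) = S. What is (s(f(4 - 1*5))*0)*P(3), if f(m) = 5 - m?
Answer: 0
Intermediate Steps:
s(x) = 1
(s(f(4 - 1*5))*0)*P(3) = (1*0)*3 = 0*3 = 0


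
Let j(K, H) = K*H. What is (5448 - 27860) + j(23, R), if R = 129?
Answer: -19445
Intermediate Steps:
j(K, H) = H*K
(5448 - 27860) + j(23, R) = (5448 - 27860) + 129*23 = -22412 + 2967 = -19445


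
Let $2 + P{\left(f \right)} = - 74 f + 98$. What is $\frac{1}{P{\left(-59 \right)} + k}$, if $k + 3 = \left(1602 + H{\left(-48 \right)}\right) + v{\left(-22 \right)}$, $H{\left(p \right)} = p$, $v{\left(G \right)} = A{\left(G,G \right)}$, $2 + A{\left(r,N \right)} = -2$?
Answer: $\frac{1}{6009} \approx 0.00016642$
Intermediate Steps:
$A{\left(r,N \right)} = -4$ ($A{\left(r,N \right)} = -2 - 2 = -4$)
$P{\left(f \right)} = 96 - 74 f$ ($P{\left(f \right)} = -2 - \left(-98 + 74 f\right) = 96 - 74 f$)
$v{\left(G \right)} = -4$
$k = 1547$ ($k = -3 + \left(\left(1602 - 48\right) - 4\right) = -3 + \left(1554 - 4\right) = -3 + 1550 = 1547$)
$\frac{1}{P{\left(-59 \right)} + k} = \frac{1}{\left(96 - -4366\right) + 1547} = \frac{1}{\left(96 + 4366\right) + 1547} = \frac{1}{4462 + 1547} = \frac{1}{6009}$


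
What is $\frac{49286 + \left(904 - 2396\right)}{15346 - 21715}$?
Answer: $- \frac{47794}{6369} \approx -7.5042$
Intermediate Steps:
$\frac{49286 + \left(904 - 2396\right)}{15346 - 21715} = \frac{49286 - 1492}{-6369} = 47794 \left(- \frac{1}{6369}\right) = - \frac{47794}{6369}$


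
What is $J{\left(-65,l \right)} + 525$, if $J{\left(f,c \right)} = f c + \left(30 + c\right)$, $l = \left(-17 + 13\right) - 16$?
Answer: $1835$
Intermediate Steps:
$l = -20$ ($l = -4 - 16 = -20$)
$J{\left(f,c \right)} = 30 + c + c f$ ($J{\left(f,c \right)} = c f + \left(30 + c\right) = 30 + c + c f$)
$J{\left(-65,l \right)} + 525 = \left(30 - 20 - -1300\right) + 525 = \left(30 - 20 + 1300\right) + 525 = 1310 + 525 = 1835$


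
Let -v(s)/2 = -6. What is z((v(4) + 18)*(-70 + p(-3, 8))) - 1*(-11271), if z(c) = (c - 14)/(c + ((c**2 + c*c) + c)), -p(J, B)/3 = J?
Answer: 18862412524/1673535 ≈ 11271.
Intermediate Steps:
p(J, B) = -3*J
v(s) = 12 (v(s) = -2*(-6) = 12)
z(c) = (-14 + c)/(2*c + 2*c**2) (z(c) = (-14 + c)/(c + ((c**2 + c**2) + c)) = (-14 + c)/(c + (2*c**2 + c)) = (-14 + c)/(c + (c + 2*c**2)) = (-14 + c)/(2*c + 2*c**2))
z((v(4) + 18)*(-70 + p(-3, 8))) - 1*(-11271) = (-14 + (12 + 18)*(-70 - 3*(-3)))/(2*(((12 + 18)*(-70 - 3*(-3))))*(1 + (12 + 18)*(-70 - 3*(-3)))) - 1*(-11271) = (-14 + 30*(-70 + 9))/(2*((30*(-70 + 9)))*(1 + 30*(-70 + 9))) + 11271 = (-14 + 30*(-61))/(2*((30*(-61)))*(1 + 30*(-61))) + 11271 = (1/2)*(-14 - 1830)/(-1830*(1 - 1830)) + 11271 = (1/2)*(-1/1830)*(-1844)/(-1829) + 11271 = (1/2)*(-1/1830)*(-1/1829)*(-1844) + 11271 = -461/1673535 + 11271 = 18862412524/1673535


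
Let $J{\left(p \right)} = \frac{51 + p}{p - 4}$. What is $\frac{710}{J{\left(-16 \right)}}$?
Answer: $- \frac{2840}{7} \approx -405.71$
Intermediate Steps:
$J{\left(p \right)} = \frac{51 + p}{-4 + p}$
$\frac{710}{J{\left(-16 \right)}} = \frac{710}{\frac{1}{-4 - 16} \left(51 - 16\right)} = \frac{710}{\frac{1}{-20} \cdot 35} = \frac{710}{\left(- \frac{1}{20}\right) 35} = \frac{710}{- \frac{7}{4}} = 710 \left(- \frac{4}{7}\right) = - \frac{2840}{7}$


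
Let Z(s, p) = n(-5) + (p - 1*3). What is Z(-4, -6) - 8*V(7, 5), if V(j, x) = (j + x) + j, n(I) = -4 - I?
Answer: -160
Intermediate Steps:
V(j, x) = x + 2*j
Z(s, p) = -2 + p (Z(s, p) = (-4 - 1*(-5)) + (p - 1*3) = (-4 + 5) + (p - 3) = 1 + (-3 + p) = -2 + p)
Z(-4, -6) - 8*V(7, 5) = (-2 - 6) - 8*(5 + 2*7) = -8 - 8*(5 + 14) = -8 - 8*19 = -8 - 152 = -160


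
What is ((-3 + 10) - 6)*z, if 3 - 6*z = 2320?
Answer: -2317/6 ≈ -386.17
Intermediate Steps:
z = -2317/6 (z = ½ - ⅙*2320 = ½ - 1160/3 = -2317/6 ≈ -386.17)
((-3 + 10) - 6)*z = ((-3 + 10) - 6)*(-2317/6) = (7 - 6)*(-2317/6) = 1*(-2317/6) = -2317/6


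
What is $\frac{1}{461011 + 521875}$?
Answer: $\frac{1}{982886} \approx 1.0174 \cdot 10^{-6}$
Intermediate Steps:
$\frac{1}{461011 + 521875} = \frac{1}{982886}$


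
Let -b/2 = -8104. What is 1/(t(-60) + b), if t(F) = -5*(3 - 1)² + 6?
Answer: 1/16194 ≈ 6.1751e-5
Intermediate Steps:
b = 16208 (b = -2*(-8104) = 16208)
t(F) = -14 (t(F) = -5*2² + 6 = -5*4 + 6 = -20 + 6 = -14)
1/(t(-60) + b) = 1/(-14 + 16208) = 1/16194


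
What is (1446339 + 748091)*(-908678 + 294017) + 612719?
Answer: -1348829925511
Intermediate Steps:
(1446339 + 748091)*(-908678 + 294017) + 612719 = 2194430*(-614661) + 612719 = -1348830538230 + 612719 = -1348829925511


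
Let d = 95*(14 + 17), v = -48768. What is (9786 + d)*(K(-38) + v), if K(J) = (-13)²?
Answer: -618713869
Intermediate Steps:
K(J) = 169
d = 2945 (d = 95*31 = 2945)
(9786 + d)*(K(-38) + v) = (9786 + 2945)*(169 - 48768) = 12731*(-48599) = -618713869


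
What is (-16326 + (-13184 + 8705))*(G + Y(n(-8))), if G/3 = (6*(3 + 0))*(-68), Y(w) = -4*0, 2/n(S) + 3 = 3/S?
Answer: 76395960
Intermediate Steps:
n(S) = 2/(-3 + 3/S)
Y(w) = 0
G = -3672 (G = 3*((6*(3 + 0))*(-68)) = 3*((6*3)*(-68)) = 3*(18*(-68)) = 3*(-1224) = -3672)
(-16326 + (-13184 + 8705))*(G + Y(n(-8))) = (-16326 + (-13184 + 8705))*(-3672 + 0) = (-16326 - 4479)*(-3672) = -20805*(-3672) = 76395960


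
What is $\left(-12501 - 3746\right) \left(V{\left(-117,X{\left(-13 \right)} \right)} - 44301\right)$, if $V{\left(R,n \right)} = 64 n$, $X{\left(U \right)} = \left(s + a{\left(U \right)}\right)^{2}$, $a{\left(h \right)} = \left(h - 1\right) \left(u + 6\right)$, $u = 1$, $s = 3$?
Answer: $-8664508853$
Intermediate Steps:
$a{\left(h \right)} = -7 + 7 h$ ($a{\left(h \right)} = \left(h - 1\right) \left(1 + 6\right) = \left(-1 + h\right) 7 = -7 + 7 h$)
$X{\left(U \right)} = \left(-4 + 7 U\right)^{2}$ ($X{\left(U \right)} = \left(3 + \left(-7 + 7 U\right)\right)^{2} = \left(-4 + 7 U\right)^{2}$)
$\left(-12501 - 3746\right) \left(V{\left(-117,X{\left(-13 \right)} \right)} - 44301\right) = \left(-12501 - 3746\right) \left(64 \left(-4 + 7 \left(-13\right)\right)^{2} - 44301\right) = - 16247 \left(64 \left(-4 - 91\right)^{2} - 44301\right) = - 16247 \left(64 \left(-95\right)^{2} - 44301\right) = - 16247 \left(64 \cdot 9025 - 44301\right) = - 16247 \left(577600 - 44301\right) = \left(-16247\right) 533299 = -8664508853$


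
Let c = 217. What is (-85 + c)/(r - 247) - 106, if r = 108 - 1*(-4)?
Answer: -4814/45 ≈ -106.98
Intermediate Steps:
r = 112 (r = 108 + 4 = 112)
(-85 + c)/(r - 247) - 106 = (-85 + 217)/(112 - 247) - 106 = 132/(-135) - 106 = 132*(-1/135) - 106 = -44/45 - 106 = -4814/45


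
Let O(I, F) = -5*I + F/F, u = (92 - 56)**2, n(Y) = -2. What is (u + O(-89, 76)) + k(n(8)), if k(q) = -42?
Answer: 1700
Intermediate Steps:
u = 1296 (u = 36**2 = 1296)
O(I, F) = 1 - 5*I (O(I, F) = -5*I + 1 = 1 - 5*I)
(u + O(-89, 76)) + k(n(8)) = (1296 + (1 - 5*(-89))) - 42 = (1296 + (1 + 445)) - 42 = (1296 + 446) - 42 = 1742 - 42 = 1700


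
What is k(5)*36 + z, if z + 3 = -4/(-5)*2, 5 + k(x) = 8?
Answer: 533/5 ≈ 106.60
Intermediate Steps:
k(x) = 3 (k(x) = -5 + 8 = 3)
z = -7/5 (z = -3 - 4/(-5)*2 = -3 - 4*(-⅕)*2 = -3 + (⅘)*2 = -3 + 8/5 = -7/5 ≈ -1.4000)
k(5)*36 + z = 3*36 - 7/5 = 108 - 7/5 = 533/5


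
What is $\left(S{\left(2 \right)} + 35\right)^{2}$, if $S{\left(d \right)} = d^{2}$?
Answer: $1521$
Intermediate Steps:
$\left(S{\left(2 \right)} + 35\right)^{2} = \left(2^{2} + 35\right)^{2} = \left(4 + 35\right)^{2} = 39^{2} = 1521$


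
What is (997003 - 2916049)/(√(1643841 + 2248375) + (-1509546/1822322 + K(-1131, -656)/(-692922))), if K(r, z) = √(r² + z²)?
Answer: 1211615603907310332/(522998816706 - 1262727004884*√973054 + 911161*√1709497) ≈ -973.13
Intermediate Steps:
(997003 - 2916049)/(√(1643841 + 2248375) + (-1509546/1822322 + K(-1131, -656)/(-692922))) = (997003 - 2916049)/(√(1643841 + 2248375) + (-1509546/1822322 + √((-1131)² + (-656)²)/(-692922))) = -1919046/(√3892216 + (-1509546*1/1822322 + √(1279161 + 430336)*(-1/692922))) = -1919046/(2*√973054 + (-754773/911161 + √1709497*(-1/692922))) = -1919046/(2*√973054 + (-754773/911161 - √1709497/692922)) = -1919046/(-754773/911161 + 2*√973054 - √1709497/692922)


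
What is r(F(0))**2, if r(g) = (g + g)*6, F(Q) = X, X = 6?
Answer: 5184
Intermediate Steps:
F(Q) = 6
r(g) = 12*g (r(g) = (2*g)*6 = 12*g)
r(F(0))**2 = (12*6)**2 = 72**2 = 5184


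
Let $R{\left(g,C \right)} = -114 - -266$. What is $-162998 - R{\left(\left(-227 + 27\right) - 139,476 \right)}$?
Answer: $-163150$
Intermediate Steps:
$R{\left(g,C \right)} = 152$ ($R{\left(g,C \right)} = -114 + 266 = 152$)
$-162998 - R{\left(\left(-227 + 27\right) - 139,476 \right)} = -162998 - 152 = -163150$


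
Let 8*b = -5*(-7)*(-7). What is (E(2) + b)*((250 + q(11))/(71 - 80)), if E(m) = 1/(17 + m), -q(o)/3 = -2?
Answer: 49568/57 ≈ 869.61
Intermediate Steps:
q(o) = 6 (q(o) = -3*(-2) = 6)
b = -245/8 (b = (-5*(-7)*(-7))/8 = (35*(-7))/8 = (1/8)*(-245) = -245/8 ≈ -30.625)
(E(2) + b)*((250 + q(11))/(71 - 80)) = (1/(17 + 2) - 245/8)*((250 + 6)/(71 - 80)) = (1/19 - 245/8)*(256/(-9)) = (1/19 - 245/8)*(256*(-1/9)) = -4647/152*(-256/9) = 49568/57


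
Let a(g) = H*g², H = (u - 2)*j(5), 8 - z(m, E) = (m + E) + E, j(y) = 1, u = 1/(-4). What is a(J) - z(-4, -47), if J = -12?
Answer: -430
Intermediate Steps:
u = -¼ ≈ -0.25000
z(m, E) = 8 - m - 2*E (z(m, E) = 8 - ((m + E) + E) = 8 - ((E + m) + E) = 8 - (m + 2*E) = 8 + (-m - 2*E) = 8 - m - 2*E)
H = -9/4 (H = (-¼ - 2)*1 = -9/4*1 = -9/4 ≈ -2.2500)
a(g) = -9*g²/4
a(J) - z(-4, -47) = -9/4*(-12)² - (8 - 1*(-4) - 2*(-47)) = -9/4*144 - (8 + 4 + 94) = -324 - 1*106 = -324 - 106 = -430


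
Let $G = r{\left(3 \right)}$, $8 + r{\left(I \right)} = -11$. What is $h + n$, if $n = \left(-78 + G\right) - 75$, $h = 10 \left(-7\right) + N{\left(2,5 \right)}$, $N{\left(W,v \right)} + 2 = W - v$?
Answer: $-247$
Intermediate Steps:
$N{\left(W,v \right)} = -2 + W - v$ ($N{\left(W,v \right)} = -2 + \left(W - v\right) = -2 + W - v$)
$r{\left(I \right)} = -19$ ($r{\left(I \right)} = -8 - 11 = -19$)
$G = -19$
$h = -75$ ($h = 10 \left(-7\right) - 5 = -70 - 5 = -75$)
$n = -172$ ($n = \left(-78 - 19\right) - 75 = -97 - 75 = -172$)
$h + n = -75 - 172 = -247$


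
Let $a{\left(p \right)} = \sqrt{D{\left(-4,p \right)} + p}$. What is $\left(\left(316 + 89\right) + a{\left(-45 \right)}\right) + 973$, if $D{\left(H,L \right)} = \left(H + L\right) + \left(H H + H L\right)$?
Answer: $1378 + \sqrt{102} \approx 1388.1$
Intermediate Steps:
$D{\left(H,L \right)} = H + L + H^{2} + H L$ ($D{\left(H,L \right)} = \left(H + L\right) + \left(H^{2} + H L\right) = H + L + H^{2} + H L$)
$a{\left(p \right)} = \sqrt{12 - 2 p}$ ($a{\left(p \right)} = \sqrt{\left(-4 + p + \left(-4\right)^{2} - 4 p\right) + p} = \sqrt{\left(-4 + p + 16 - 4 p\right) + p} = \sqrt{\left(12 - 3 p\right) + p} = \sqrt{12 - 2 p}$)
$\left(\left(316 + 89\right) + a{\left(-45 \right)}\right) + 973 = \left(\left(316 + 89\right) + \sqrt{12 - -90}\right) + 973 = \left(405 + \sqrt{12 + 90}\right) + 973 = \left(405 + \sqrt{102}\right) + 973 = 1378 + \sqrt{102}$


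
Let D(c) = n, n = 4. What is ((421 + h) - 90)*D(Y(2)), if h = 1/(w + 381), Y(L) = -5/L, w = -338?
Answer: 56936/43 ≈ 1324.1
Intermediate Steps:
h = 1/43 (h = 1/(-338 + 381) = 1/43 ≈ 0.023256)
D(c) = 4
((421 + h) - 90)*D(Y(2)) = ((421 + 1/43) - 90)*4 = (18104/43 - 90)*4 = (14234/43)*4 = 56936/43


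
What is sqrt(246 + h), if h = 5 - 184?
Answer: sqrt(67) ≈ 8.1853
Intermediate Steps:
h = -179
sqrt(246 + h) = sqrt(246 - 179) = sqrt(67)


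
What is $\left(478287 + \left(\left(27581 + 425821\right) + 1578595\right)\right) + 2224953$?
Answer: $4735237$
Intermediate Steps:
$\left(478287 + \left(\left(27581 + 425821\right) + 1578595\right)\right) + 2224953 = \left(478287 + \left(453402 + 1578595\right)\right) + 2224953 = \left(478287 + 2031997\right) + 2224953 = 2510284 + 2224953 = 4735237$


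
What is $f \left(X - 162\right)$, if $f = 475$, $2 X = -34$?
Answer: $-85025$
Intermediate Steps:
$X = -17$ ($X = \frac{1}{2} \left(-34\right) = -17$)
$f \left(X - 162\right) = 475 \left(-17 - 162\right) = 475 \left(-179\right) = -85025$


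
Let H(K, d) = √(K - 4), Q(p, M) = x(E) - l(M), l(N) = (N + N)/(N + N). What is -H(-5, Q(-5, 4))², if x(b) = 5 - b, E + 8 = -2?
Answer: 9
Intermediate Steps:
E = -10 (E = -8 - 2 = -10)
l(N) = 1 (l(N) = (2*N)/((2*N)) = (2*N)*(1/(2*N)) = 1)
Q(p, M) = 14 (Q(p, M) = (5 - 1*(-10)) - 1*1 = (5 + 10) - 1 = 15 - 1 = 14)
H(K, d) = √(-4 + K)
-H(-5, Q(-5, 4))² = -(√(-4 - 5))² = -(√(-9))² = -(3*I)² = -1*(-9) = 9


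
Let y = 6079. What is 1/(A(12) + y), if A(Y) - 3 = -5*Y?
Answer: 1/6022 ≈ 0.00016606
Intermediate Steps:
A(Y) = 3 - 5*Y
1/(A(12) + y) = 1/((3 - 5*12) + 6079) = 1/((3 - 60) + 6079) = 1/(-57 + 6079) = 1/6022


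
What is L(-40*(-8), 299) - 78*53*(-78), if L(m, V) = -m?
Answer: 322132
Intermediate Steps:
L(-40*(-8), 299) - 78*53*(-78) = -(-40)*(-8) - 78*53*(-78) = -1*320 - 4134*(-78) = -320 - 1*(-322452) = -320 + 322452 = 322132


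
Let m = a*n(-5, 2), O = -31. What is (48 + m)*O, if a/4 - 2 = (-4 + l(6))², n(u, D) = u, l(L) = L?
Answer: 2232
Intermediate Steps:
a = 24 (a = 8 + 4*(-4 + 6)² = 8 + 4*2² = 8 + 4*4 = 8 + 16 = 24)
m = -120 (m = 24*(-5) = -120)
(48 + m)*O = (48 - 120)*(-31) = -72*(-31) = 2232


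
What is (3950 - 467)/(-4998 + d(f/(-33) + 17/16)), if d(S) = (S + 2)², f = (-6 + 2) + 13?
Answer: -107889408/154576967 ≈ -0.69797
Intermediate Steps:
f = 9 (f = -4 + 13 = 9)
d(S) = (2 + S)²
(3950 - 467)/(-4998 + d(f/(-33) + 17/16)) = (3950 - 467)/(-4998 + (2 + (9/(-33) + 17/16))²) = 3483/(-4998 + (2 + (9*(-1/33) + 17*(1/16)))²) = 3483/(-4998 + (2 + (-3/11 + 17/16))²) = 3483/(-4998 + (2 + 139/176)²) = 3483/(-4998 + (491/176)²) = 3483/(-4998 + 241081/30976) = 3483/(-154576967/30976) = 3483*(-30976/154576967) = -107889408/154576967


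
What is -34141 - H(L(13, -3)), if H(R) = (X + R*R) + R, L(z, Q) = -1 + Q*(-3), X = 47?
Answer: -34260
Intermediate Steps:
L(z, Q) = -1 - 3*Q
H(R) = 47 + R + R² (H(R) = (47 + R*R) + R = (47 + R²) + R = 47 + R + R²)
-34141 - H(L(13, -3)) = -34141 - (47 + (-1 - 3*(-3)) + (-1 - 3*(-3))²) = -34141 - (47 + (-1 + 9) + (-1 + 9)²) = -34141 - (47 + 8 + 8²) = -34141 - (47 + 8 + 64) = -34141 - 1*119 = -34141 - 119 = -34260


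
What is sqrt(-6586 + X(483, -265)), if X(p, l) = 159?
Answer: I*sqrt(6427) ≈ 80.169*I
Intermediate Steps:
sqrt(-6586 + X(483, -265)) = sqrt(-6586 + 159) = sqrt(-6427) = I*sqrt(6427)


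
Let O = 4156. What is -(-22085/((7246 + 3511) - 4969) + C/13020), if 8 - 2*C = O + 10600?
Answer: 27518951/6279980 ≈ 4.3820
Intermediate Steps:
C = -7374 (C = 4 - (4156 + 10600)/2 = 4 - ½*14756 = 4 - 7378 = -7374)
-(-22085/((7246 + 3511) - 4969) + C/13020) = -(-22085/((7246 + 3511) - 4969) - 7374/13020) = -(-22085/(10757 - 4969) - 7374*1/13020) = -(-22085/5788 - 1229/2170) = -1*(-27518951/6279980) = 27518951/6279980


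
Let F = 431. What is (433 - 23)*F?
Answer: 176710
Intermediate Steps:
(433 - 23)*F = (433 - 23)*431 = 410*431 = 176710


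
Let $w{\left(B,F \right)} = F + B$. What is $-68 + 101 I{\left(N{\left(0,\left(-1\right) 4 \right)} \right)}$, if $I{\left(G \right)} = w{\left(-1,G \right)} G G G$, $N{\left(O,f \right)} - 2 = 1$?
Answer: $5386$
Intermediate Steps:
$w{\left(B,F \right)} = B + F$
$N{\left(O,f \right)} = 3$ ($N{\left(O,f \right)} = 2 + 1 = 3$)
$I{\left(G \right)} = G^{3} \left(-1 + G\right)$ ($I{\left(G \right)} = \left(-1 + G\right) G G G = \left(-1 + G\right) G^{2} G = G^{2} \left(-1 + G\right) G = G^{3} \left(-1 + G\right)$)
$-68 + 101 I{\left(N{\left(0,\left(-1\right) 4 \right)} \right)} = -68 + 101 \cdot 3^{3} \left(-1 + 3\right) = -68 + 101 \cdot 27 \cdot 2 = -68 + 101 \cdot 54 = -68 + 5454 = 5386$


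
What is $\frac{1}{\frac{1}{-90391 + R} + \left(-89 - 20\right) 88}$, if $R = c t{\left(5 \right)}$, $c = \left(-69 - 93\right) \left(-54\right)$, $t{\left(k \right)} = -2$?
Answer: $- \frac{107887}{1034852105} \approx -0.00010425$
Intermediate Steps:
$c = 8748$ ($c = \left(-162\right) \left(-54\right) = 8748$)
$R = -17496$ ($R = 8748 \left(-2\right) = -17496$)
$\frac{1}{\frac{1}{-90391 + R} + \left(-89 - 20\right) 88} = \frac{1}{\frac{1}{-90391 - 17496} + \left(-89 - 20\right) 88} = \frac{1}{\frac{1}{-107887} - 9592} = \frac{1}{- \frac{1}{107887} - 9592} = \frac{1}{- \frac{1034852105}{107887}} = - \frac{107887}{1034852105}$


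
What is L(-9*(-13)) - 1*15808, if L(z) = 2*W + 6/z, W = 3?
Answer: -616276/39 ≈ -15802.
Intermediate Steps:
L(z) = 6 + 6/z (L(z) = 2*3 + 6/z = 6 + 6/z)
L(-9*(-13)) - 1*15808 = (6 + 6/((-9*(-13)))) - 1*15808 = (6 + 6/117) - 15808 = (6 + 6*(1/117)) - 15808 = (6 + 2/39) - 15808 = 236/39 - 15808 = -616276/39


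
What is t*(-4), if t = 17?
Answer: -68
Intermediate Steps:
t*(-4) = 17*(-4) = -68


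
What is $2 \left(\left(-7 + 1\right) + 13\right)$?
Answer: $14$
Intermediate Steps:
$2 \left(\left(-7 + 1\right) + 13\right) = 2 \left(-6 + 13\right) = 2 \cdot 7 = 14$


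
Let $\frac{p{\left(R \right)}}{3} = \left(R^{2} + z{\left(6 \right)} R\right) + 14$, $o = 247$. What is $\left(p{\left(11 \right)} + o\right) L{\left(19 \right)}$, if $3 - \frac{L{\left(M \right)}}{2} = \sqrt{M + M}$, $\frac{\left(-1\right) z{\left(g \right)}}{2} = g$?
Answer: $1536 - 512 \sqrt{38} \approx -1620.2$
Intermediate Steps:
$z{\left(g \right)} = - 2 g$
$p{\left(R \right)} = 42 - 36 R + 3 R^{2}$ ($p{\left(R \right)} = 3 \left(\left(R^{2} + \left(-2\right) 6 R\right) + 14\right) = 3 \left(\left(R^{2} - 12 R\right) + 14\right) = 3 \left(14 + R^{2} - 12 R\right) = 42 - 36 R + 3 R^{2}$)
$L{\left(M \right)} = 6 - 2 \sqrt{2} \sqrt{M}$ ($L{\left(M \right)} = 6 - 2 \sqrt{M + M} = 6 - 2 \sqrt{2 M} = 6 - 2 \sqrt{2} \sqrt{M}$)
$\left(p{\left(11 \right)} + o\right) L{\left(19 \right)} = \left(\left(42 - 396 + 3 \cdot 11^{2}\right) + 247\right) \left(6 - 2 \sqrt{2} \sqrt{19}\right) = \left(\left(42 - 396 + 3 \cdot 121\right) + 247\right) \left(6 - 2 \sqrt{38}\right) = \left(\left(42 - 396 + 363\right) + 247\right) \left(6 - 2 \sqrt{38}\right) = \left(9 + 247\right) \left(6 - 2 \sqrt{38}\right) = 256 \left(6 - 2 \sqrt{38}\right) = 1536 - 512 \sqrt{38}$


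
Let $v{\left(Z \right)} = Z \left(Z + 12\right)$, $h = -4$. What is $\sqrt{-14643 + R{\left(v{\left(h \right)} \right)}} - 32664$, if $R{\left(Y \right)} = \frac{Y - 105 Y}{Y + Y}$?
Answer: $-32664 + i \sqrt{14695} \approx -32664.0 + 121.22 i$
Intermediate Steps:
$v{\left(Z \right)} = Z \left(12 + Z\right)$
$R{\left(Y \right)} = -52$ ($R{\left(Y \right)} = \frac{\left(-104\right) Y}{2 Y} = - 104 Y \frac{1}{2 Y} = -52$)
$\sqrt{-14643 + R{\left(v{\left(h \right)} \right)}} - 32664 = \sqrt{-14643 - 52} - 32664 = \sqrt{-14695} - 32664 = i \sqrt{14695} - 32664 = -32664 + i \sqrt{14695}$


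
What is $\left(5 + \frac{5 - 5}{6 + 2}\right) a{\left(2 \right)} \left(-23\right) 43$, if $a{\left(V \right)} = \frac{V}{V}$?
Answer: $-4945$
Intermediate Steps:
$a{\left(V \right)} = 1$
$\left(5 + \frac{5 - 5}{6 + 2}\right) a{\left(2 \right)} \left(-23\right) 43 = \left(5 + \frac{5 - 5}{6 + 2}\right) 1 \left(-23\right) 43 = \left(5 + \frac{0}{8}\right) 1 \left(-23\right) 43 = \left(5 + 0 \cdot \frac{1}{8}\right) 1 \left(-23\right) 43 = \left(5 + 0\right) 1 \left(-23\right) 43 = 5 \cdot 1 \left(-23\right) 43 = 5 \left(-23\right) 43 = \left(-115\right) 43 = -4945$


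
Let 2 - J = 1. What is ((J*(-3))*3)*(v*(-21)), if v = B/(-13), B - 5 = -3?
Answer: -378/13 ≈ -29.077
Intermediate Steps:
J = 1 (J = 2 - 1*1 = 2 - 1 = 1)
B = 2 (B = 5 - 3 = 2)
v = -2/13 (v = 2/(-13) = 2*(-1/13) = -2/13 ≈ -0.15385)
((J*(-3))*3)*(v*(-21)) = ((1*(-3))*3)*(-2/13*(-21)) = -3*3*(42/13) = -9*42/13 = -378/13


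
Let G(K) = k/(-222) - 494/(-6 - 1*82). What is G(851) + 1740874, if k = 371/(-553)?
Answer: 671694027773/385836 ≈ 1.7409e+6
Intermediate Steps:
k = -53/79 (k = 371*(-1/553) = -53/79 ≈ -0.67089)
G(K) = 2167109/385836 (G(K) = -53/79/(-222) - 494/(-6 - 1*82) = -53/79*(-1/222) - 494/(-6 - 82) = 53/17538 - 494/(-88) = 53/17538 - 494*(-1/88) = 53/17538 + 247/44 = 2167109/385836)
G(851) + 1740874 = 2167109/385836 + 1740874 = 671694027773/385836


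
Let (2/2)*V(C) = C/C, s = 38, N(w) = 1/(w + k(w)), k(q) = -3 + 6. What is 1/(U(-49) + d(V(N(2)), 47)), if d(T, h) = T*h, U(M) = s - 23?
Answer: 1/62 ≈ 0.016129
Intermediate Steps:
k(q) = 3
N(w) = 1/(3 + w) (N(w) = 1/(w + 3) = 1/(3 + w))
V(C) = 1 (V(C) = C/C = 1)
U(M) = 15 (U(M) = 38 - 23 = 15)
1/(U(-49) + d(V(N(2)), 47)) = 1/(15 + 1*47) = 1/(15 + 47) = 1/62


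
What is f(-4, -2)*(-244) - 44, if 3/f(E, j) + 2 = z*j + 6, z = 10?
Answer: 7/4 ≈ 1.7500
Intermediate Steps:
f(E, j) = 3/(4 + 10*j) (f(E, j) = 3/(-2 + (10*j + 6)) = 3/(-2 + (6 + 10*j)) = 3/(4 + 10*j))
f(-4, -2)*(-244) - 44 = (3/(2*(2 + 5*(-2))))*(-244) - 44 = (3/(2*(2 - 10)))*(-244) - 44 = ((3/2)/(-8))*(-244) - 44 = ((3/2)*(-1/8))*(-244) - 44 = -3/16*(-244) - 44 = 183/4 - 44 = 7/4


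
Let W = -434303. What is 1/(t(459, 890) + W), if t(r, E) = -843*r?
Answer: -1/821240 ≈ -1.2177e-6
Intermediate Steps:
1/(t(459, 890) + W) = 1/(-843*459 - 434303) = 1/(-386937 - 434303) = 1/(-821240) = -1/821240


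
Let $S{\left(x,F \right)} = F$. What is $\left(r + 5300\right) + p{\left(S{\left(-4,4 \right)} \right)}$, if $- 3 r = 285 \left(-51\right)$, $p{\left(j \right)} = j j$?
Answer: $10161$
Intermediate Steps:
$p{\left(j \right)} = j^{2}$
$r = 4845$ ($r = - \frac{285 \left(-51\right)}{3} = \left(- \frac{1}{3}\right) \left(-14535\right) = 4845$)
$\left(r + 5300\right) + p{\left(S{\left(-4,4 \right)} \right)} = \left(4845 + 5300\right) + 4^{2} = 10145 + 16 = 10161$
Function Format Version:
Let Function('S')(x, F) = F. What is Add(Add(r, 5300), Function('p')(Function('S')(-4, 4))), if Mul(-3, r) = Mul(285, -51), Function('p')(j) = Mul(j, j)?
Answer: 10161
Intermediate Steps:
Function('p')(j) = Pow(j, 2)
r = 4845 (r = Mul(Rational(-1, 3), Mul(285, -51)) = Mul(Rational(-1, 3), -14535) = 4845)
Add(Add(r, 5300), Function('p')(Function('S')(-4, 4))) = Add(Add(4845, 5300), Pow(4, 2)) = Add(10145, 16) = 10161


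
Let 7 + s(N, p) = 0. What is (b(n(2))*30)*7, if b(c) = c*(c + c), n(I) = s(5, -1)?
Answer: 20580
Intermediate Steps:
s(N, p) = -7 (s(N, p) = -7 + 0 = -7)
n(I) = -7
b(c) = 2*c² (b(c) = c*(2*c) = 2*c²)
(b(n(2))*30)*7 = ((2*(-7)²)*30)*7 = ((2*49)*30)*7 = (98*30)*7 = 2940*7 = 20580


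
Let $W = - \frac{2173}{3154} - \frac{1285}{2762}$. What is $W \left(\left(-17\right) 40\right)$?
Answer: $\frac{1709301720}{2177837} \approx 784.86$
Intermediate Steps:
$W = - \frac{2513679}{2177837}$ ($W = \left(-2173\right) \frac{1}{3154} - \frac{1285}{2762} = - \frac{2173}{3154} - \frac{1285}{2762} = - \frac{2513679}{2177837} \approx -1.1542$)
$W \left(\left(-17\right) 40\right) = - \frac{2513679 \left(\left(-17\right) 40\right)}{2177837} = \left(- \frac{2513679}{2177837}\right) \left(-680\right) = \frac{1709301720}{2177837}$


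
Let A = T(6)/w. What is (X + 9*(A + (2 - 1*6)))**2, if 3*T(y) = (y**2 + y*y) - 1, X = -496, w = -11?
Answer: 36784225/121 ≈ 3.0400e+5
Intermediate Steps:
T(y) = -1/3 + 2*y**2/3 (T(y) = ((y**2 + y*y) - 1)/3 = ((y**2 + y**2) - 1)/3 = (2*y**2 - 1)/3 = (-1 + 2*y**2)/3 = -1/3 + 2*y**2/3)
A = -71/33 (A = (-1/3 + (2/3)*6**2)/(-11) = (-1/3 + (2/3)*36)*(-1/11) = (-1/3 + 24)*(-1/11) = (71/3)*(-1/11) = -71/33 ≈ -2.1515)
(X + 9*(A + (2 - 1*6)))**2 = (-496 + 9*(-71/33 + (2 - 1*6)))**2 = (-496 + 9*(-71/33 + (2 - 6)))**2 = (-496 + 9*(-71/33 - 4))**2 = (-496 + 9*(-203/33))**2 = (-496 - 609/11)**2 = (-6065/11)**2 = 36784225/121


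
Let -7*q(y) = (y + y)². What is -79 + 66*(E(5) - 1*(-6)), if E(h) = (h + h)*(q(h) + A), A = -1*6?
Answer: -91501/7 ≈ -13072.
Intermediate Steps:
A = -6
q(y) = -4*y²/7 (q(y) = -(y + y)²/7 = -4*y²/7)
E(h) = 2*h*(-6 - 4*h²/7) (E(h) = (h + h)*(-4*h²/7 - 6) = (2*h)*(-6 - 4*h²/7) = 2*h*(-6 - 4*h²/7))
-79 + 66*(E(5) - 1*(-6)) = -79 + 66*((-12*5 - 8/7*5³) - 1*(-6)) = -79 + 66*((-60 - 8/7*125) + 6) = -79 + 66*((-60 - 1000/7) + 6) = -79 + 66*(-1420/7 + 6) = -79 + 66*(-1378/7) = -79 - 90948/7 = -91501/7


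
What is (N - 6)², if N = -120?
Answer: 15876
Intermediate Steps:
(N - 6)² = (-120 - 6)² = (-126)² = 15876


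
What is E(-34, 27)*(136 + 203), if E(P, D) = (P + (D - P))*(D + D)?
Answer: 494262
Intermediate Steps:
E(P, D) = 2*D² (E(P, D) = D*(2*D) = 2*D²)
E(-34, 27)*(136 + 203) = (2*27²)*(136 + 203) = (2*729)*339 = 1458*339 = 494262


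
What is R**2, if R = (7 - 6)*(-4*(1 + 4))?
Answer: 400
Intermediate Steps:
R = -20 (R = 1*(-4*5) = 1*(-20) = -20)
R**2 = (-20)**2 = 400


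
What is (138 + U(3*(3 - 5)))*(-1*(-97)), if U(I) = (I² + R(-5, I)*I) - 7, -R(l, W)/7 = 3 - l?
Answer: 48791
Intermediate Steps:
R(l, W) = -21 + 7*l (R(l, W) = -7*(3 - l) = -21 + 7*l)
U(I) = -7 + I² - 56*I (U(I) = (I² + (-21 + 7*(-5))*I) - 7 = (I² + (-21 - 35)*I) - 7 = (I² - 56*I) - 7 = -7 + I² - 56*I)
(138 + U(3*(3 - 5)))*(-1*(-97)) = (138 + (-7 + (3*(3 - 5))² - 168*(3 - 5)))*(-1*(-97)) = (138 + (-7 + (3*(-2))² - 168*(-2)))*97 = (138 + (-7 + (-6)² - 56*(-6)))*97 = (138 + (-7 + 36 + 336))*97 = (138 + 365)*97 = 503*97 = 48791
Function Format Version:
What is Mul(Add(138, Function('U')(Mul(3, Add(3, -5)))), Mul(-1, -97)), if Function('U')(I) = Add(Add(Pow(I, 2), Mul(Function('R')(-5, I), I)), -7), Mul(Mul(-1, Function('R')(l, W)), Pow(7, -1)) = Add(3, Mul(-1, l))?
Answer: 48791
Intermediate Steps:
Function('R')(l, W) = Add(-21, Mul(7, l)) (Function('R')(l, W) = Mul(-7, Add(3, Mul(-1, l))) = Add(-21, Mul(7, l)))
Function('U')(I) = Add(-7, Pow(I, 2), Mul(-56, I)) (Function('U')(I) = Add(Add(Pow(I, 2), Mul(Add(-21, Mul(7, -5)), I)), -7) = Add(Add(Pow(I, 2), Mul(Add(-21, -35), I)), -7) = Add(Add(Pow(I, 2), Mul(-56, I)), -7) = Add(-7, Pow(I, 2), Mul(-56, I)))
Mul(Add(138, Function('U')(Mul(3, Add(3, -5)))), Mul(-1, -97)) = Mul(Add(138, Add(-7, Pow(Mul(3, Add(3, -5)), 2), Mul(-56, Mul(3, Add(3, -5))))), Mul(-1, -97)) = Mul(Add(138, Add(-7, Pow(Mul(3, -2), 2), Mul(-56, Mul(3, -2)))), 97) = Mul(Add(138, Add(-7, Pow(-6, 2), Mul(-56, -6))), 97) = Mul(Add(138, Add(-7, 36, 336)), 97) = Mul(Add(138, 365), 97) = Mul(503, 97) = 48791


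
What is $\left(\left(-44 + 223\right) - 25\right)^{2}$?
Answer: $23716$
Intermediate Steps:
$\left(\left(-44 + 223\right) - 25\right)^{2} = \left(179 - 25\right)^{2} = 154^{2} = 23716$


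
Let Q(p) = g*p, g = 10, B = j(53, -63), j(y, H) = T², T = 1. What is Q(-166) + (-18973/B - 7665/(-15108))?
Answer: -103905233/5036 ≈ -20633.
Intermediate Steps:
j(y, H) = 1 (j(y, H) = 1² = 1)
B = 1
Q(p) = 10*p
Q(-166) + (-18973/B - 7665/(-15108)) = 10*(-166) + (-18973/1 - 7665/(-15108)) = -1660 + (-18973*1 - 7665*(-1/15108)) = -1660 + (-18973 + 2555/5036) = -1660 - 95545473/5036 = -103905233/5036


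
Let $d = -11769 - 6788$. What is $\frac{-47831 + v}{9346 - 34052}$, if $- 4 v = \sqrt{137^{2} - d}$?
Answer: $\frac{47831}{24706} + \frac{\sqrt{37326}}{98824} \approx 1.938$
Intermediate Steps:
$d = -18557$ ($d = -11769 - 6788 = -18557$)
$v = - \frac{\sqrt{37326}}{4}$ ($v = - \frac{\sqrt{137^{2} - -18557}}{4} = - \frac{\sqrt{18769 + 18557}}{4} = - \frac{\sqrt{37326}}{4} \approx -48.3$)
$\frac{-47831 + v}{9346 - 34052} = \frac{-47831 - \frac{\sqrt{37326}}{4}}{9346 - 34052} = \frac{-47831 - \frac{\sqrt{37326}}{4}}{-24706} = \left(-47831 - \frac{\sqrt{37326}}{4}\right) \left(- \frac{1}{24706}\right) = \frac{47831}{24706} + \frac{\sqrt{37326}}{98824}$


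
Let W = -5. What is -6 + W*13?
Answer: -71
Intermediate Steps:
-6 + W*13 = -6 - 5*13 = -6 - 65 = -71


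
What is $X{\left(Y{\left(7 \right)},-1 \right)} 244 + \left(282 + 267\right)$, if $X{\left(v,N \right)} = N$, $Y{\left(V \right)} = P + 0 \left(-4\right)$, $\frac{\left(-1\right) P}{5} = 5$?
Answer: $305$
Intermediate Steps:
$P = -25$ ($P = \left(-5\right) 5 = -25$)
$Y{\left(V \right)} = -25$ ($Y{\left(V \right)} = -25 + 0 \left(-4\right) = -25 + 0 = -25$)
$X{\left(Y{\left(7 \right)},-1 \right)} 244 + \left(282 + 267\right) = \left(-1\right) 244 + \left(282 + 267\right) = -244 + 549 = 305$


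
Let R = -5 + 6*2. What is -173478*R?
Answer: -1214346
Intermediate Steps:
R = 7 (R = -5 + 12 = 7)
-173478*R = -173478*7 = -1214346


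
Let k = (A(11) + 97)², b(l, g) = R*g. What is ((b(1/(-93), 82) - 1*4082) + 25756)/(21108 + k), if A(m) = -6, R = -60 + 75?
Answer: 22904/29389 ≈ 0.77934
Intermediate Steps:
R = 15
b(l, g) = 15*g
k = 8281 (k = (-6 + 97)² = 91² = 8281)
((b(1/(-93), 82) - 1*4082) + 25756)/(21108 + k) = ((15*82 - 1*4082) + 25756)/(21108 + 8281) = ((1230 - 4082) + 25756)/29389 = (-2852 + 25756)*(1/29389) = 22904*(1/29389) = 22904/29389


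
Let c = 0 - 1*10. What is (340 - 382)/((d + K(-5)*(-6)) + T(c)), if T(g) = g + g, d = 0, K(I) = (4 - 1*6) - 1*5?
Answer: -21/11 ≈ -1.9091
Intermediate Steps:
K(I) = -7 (K(I) = (4 - 6) - 5 = -2 - 5 = -7)
c = -10 (c = 0 - 10 = -10)
T(g) = 2*g
(340 - 382)/((d + K(-5)*(-6)) + T(c)) = (340 - 382)/((0 - 7*(-6)) + 2*(-10)) = -42/((0 + 42) - 20) = -42/(42 - 20) = -42/22 = -42*1/22 = -21/11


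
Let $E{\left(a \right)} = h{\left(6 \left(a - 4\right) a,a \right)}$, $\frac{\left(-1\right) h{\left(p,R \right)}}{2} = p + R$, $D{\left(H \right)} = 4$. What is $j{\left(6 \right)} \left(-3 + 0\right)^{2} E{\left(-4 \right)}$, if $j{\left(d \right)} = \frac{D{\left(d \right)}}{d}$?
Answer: $-2256$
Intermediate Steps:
$h{\left(p,R \right)} = - 2 R - 2 p$ ($h{\left(p,R \right)} = - 2 \left(p + R\right) = - 2 \left(R + p\right) = - 2 R - 2 p$)
$E{\left(a \right)} = - 2 a - 2 a \left(-24 + 6 a\right)$ ($E{\left(a \right)} = - 2 a - 2 \cdot 6 \left(a - 4\right) a = - 2 a - 2 \cdot 6 \left(-4 + a\right) a = - 2 a - 2 \left(-24 + 6 a\right) a = - 2 a - 2 a \left(-24 + 6 a\right)$)
$j{\left(d \right)} = \frac{4}{d}$
$j{\left(6 \right)} \left(-3 + 0\right)^{2} E{\left(-4 \right)} = \frac{4}{6} \left(-3 + 0\right)^{2} \cdot 2 \left(-4\right) \left(23 - -24\right) = 4 \cdot \frac{1}{6} \left(-3\right)^{2} \cdot 2 \left(-4\right) \left(23 + 24\right) = \frac{2}{3} \cdot 9 \cdot 2 \left(-4\right) 47 = 6 \left(-376\right) = -2256$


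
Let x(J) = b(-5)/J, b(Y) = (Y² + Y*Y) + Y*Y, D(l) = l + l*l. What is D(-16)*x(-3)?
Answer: -6000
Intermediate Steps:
D(l) = l + l²
b(Y) = 3*Y² (b(Y) = (Y² + Y²) + Y² = 2*Y² + Y² = 3*Y²)
x(J) = 75/J (x(J) = (3*(-5)²)/J = (3*25)/J = 75/J)
D(-16)*x(-3) = (-16*(1 - 16))*(75/(-3)) = (-16*(-15))*(75*(-⅓)) = 240*(-25) = -6000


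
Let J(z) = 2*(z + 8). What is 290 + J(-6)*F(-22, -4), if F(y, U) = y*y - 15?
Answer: 2166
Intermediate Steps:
J(z) = 16 + 2*z (J(z) = 2*(8 + z) = 16 + 2*z)
F(y, U) = -15 + y² (F(y, U) = y² - 15 = -15 + y²)
290 + J(-6)*F(-22, -4) = 290 + (16 + 2*(-6))*(-15 + (-22)²) = 290 + (16 - 12)*(-15 + 484) = 290 + 4*469 = 290 + 1876 = 2166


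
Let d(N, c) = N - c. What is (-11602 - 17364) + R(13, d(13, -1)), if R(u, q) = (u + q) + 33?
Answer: -28906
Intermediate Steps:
R(u, q) = 33 + q + u (R(u, q) = (q + u) + 33 = 33 + q + u)
(-11602 - 17364) + R(13, d(13, -1)) = (-11602 - 17364) + (33 + (13 - 1*(-1)) + 13) = -28966 + (33 + (13 + 1) + 13) = -28966 + (33 + 14 + 13) = -28966 + 60 = -28906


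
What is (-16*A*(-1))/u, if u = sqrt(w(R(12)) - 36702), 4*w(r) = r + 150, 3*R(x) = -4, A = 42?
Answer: -96*I*sqrt(1319934)/31427 ≈ -3.5095*I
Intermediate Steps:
R(x) = -4/3 (R(x) = (1/3)*(-4) = -4/3)
w(r) = 75/2 + r/4 (w(r) = (r + 150)/4 = (150 + r)/4 = 75/2 + r/4)
u = I*sqrt(1319934)/6 (u = sqrt((75/2 + (1/4)*(-4/3)) - 36702) = sqrt((75/2 - 1/3) - 36702) = sqrt(223/6 - 36702) = sqrt(-219989/6) = I*sqrt(1319934)/6 ≈ 191.48*I)
(-16*A*(-1))/u = (-16*42*(-1))/((I*sqrt(1319934)/6)) = (-672*(-1))*(-I*sqrt(1319934)/219989) = 672*(-I*sqrt(1319934)/219989) = -96*I*sqrt(1319934)/31427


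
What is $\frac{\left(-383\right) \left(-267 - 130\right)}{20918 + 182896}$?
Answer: $\frac{152051}{203814} \approx 0.74603$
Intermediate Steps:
$\frac{\left(-383\right) \left(-267 - 130\right)}{20918 + 182896} = \frac{\left(-383\right) \left(-397\right)}{203814} = 152051 \cdot \frac{1}{203814} = \frac{152051}{203814}$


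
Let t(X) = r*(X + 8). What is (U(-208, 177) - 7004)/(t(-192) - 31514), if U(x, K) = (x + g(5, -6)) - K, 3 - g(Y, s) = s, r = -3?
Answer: 3690/15481 ≈ 0.23836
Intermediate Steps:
g(Y, s) = 3 - s
U(x, K) = 9 + x - K (U(x, K) = (x + (3 - 1*(-6))) - K = (x + (3 + 6)) - K = (x + 9) - K = (9 + x) - K = 9 + x - K)
t(X) = -24 - 3*X (t(X) = -3*(X + 8) = -3*(8 + X) = -24 - 3*X)
(U(-208, 177) - 7004)/(t(-192) - 31514) = ((9 - 208 - 1*177) - 7004)/((-24 - 3*(-192)) - 31514) = ((9 - 208 - 177) - 7004)/((-24 + 576) - 31514) = (-376 - 7004)/(552 - 31514) = -7380/(-30962) = -7380*(-1/30962) = 3690/15481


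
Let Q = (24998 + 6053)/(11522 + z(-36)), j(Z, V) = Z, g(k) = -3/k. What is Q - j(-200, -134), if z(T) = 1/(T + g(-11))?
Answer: 917830043/4528135 ≈ 202.69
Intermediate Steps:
z(T) = 1/(3/11 + T) (z(T) = 1/(T - 3/(-11)) = 1/(T - 3*(-1/11)) = 1/(T + 3/11) = 1/(3/11 + T))
Q = 12203043/4528135 (Q = (24998 + 6053)/(11522 + 11/(3 + 11*(-36))) = 31051/(11522 + 11/(3 - 396)) = 31051/(11522 + 11/(-393)) = 31051/(11522 + 11*(-1/393)) = 31051/(11522 - 11/393) = 31051/(4528135/393) = 31051*(393/4528135) = 12203043/4528135 ≈ 2.6949)
Q - j(-200, -134) = 12203043/4528135 - 1*(-200) = 12203043/4528135 + 200 = 917830043/4528135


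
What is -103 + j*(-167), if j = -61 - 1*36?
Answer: 16096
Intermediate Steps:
j = -97 (j = -61 - 36 = -97)
-103 + j*(-167) = -103 - 97*(-167) = -103 + 16199 = 16096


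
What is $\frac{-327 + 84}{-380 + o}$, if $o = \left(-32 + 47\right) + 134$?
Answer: $\frac{81}{77} \approx 1.0519$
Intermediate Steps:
$o = 149$ ($o = 15 + 134 = 149$)
$\frac{-327 + 84}{-380 + o} = \frac{-327 + 84}{-380 + 149} = - \frac{243}{-231} = \left(-243\right) \left(- \frac{1}{231}\right) = \frac{81}{77}$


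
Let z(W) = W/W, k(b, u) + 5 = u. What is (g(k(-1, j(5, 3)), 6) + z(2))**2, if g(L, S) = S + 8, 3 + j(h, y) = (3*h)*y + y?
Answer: 225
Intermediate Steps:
j(h, y) = -3 + y + 3*h*y (j(h, y) = -3 + ((3*h)*y + y) = -3 + (3*h*y + y) = -3 + (y + 3*h*y) = -3 + y + 3*h*y)
k(b, u) = -5 + u
z(W) = 1
g(L, S) = 8 + S
(g(k(-1, j(5, 3)), 6) + z(2))**2 = ((8 + 6) + 1)**2 = (14 + 1)**2 = 15**2 = 225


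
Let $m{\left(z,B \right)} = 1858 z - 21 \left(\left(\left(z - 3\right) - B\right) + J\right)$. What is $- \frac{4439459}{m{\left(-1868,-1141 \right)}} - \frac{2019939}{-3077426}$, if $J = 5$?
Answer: $\frac{20642044145875}{10634104014094} \approx 1.9411$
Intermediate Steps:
$m{\left(z,B \right)} = -42 + 21 B + 1837 z$ ($m{\left(z,B \right)} = 1858 z - 21 \left(\left(\left(z - 3\right) - B\right) + 5\right) = 1858 z - 21 \left(\left(\left(-3 + z\right) - B\right) + 5\right) = 1858 z - 21 \left(\left(-3 + z - B\right) + 5\right) = 1858 z - 21 \left(2 + z - B\right) = 1858 z - \left(42 - 21 B + 21 z\right) = -42 + 21 B + 1837 z$)
$- \frac{4439459}{m{\left(-1868,-1141 \right)}} - \frac{2019939}{-3077426} = - \frac{4439459}{-42 + 21 \left(-1141\right) + 1837 \left(-1868\right)} - \frac{2019939}{-3077426} = - \frac{4439459}{-42 - 23961 - 3431516} - - \frac{2019939}{3077426} = - \frac{4439459}{-3455519} + \frac{2019939}{3077426} = \left(-4439459\right) \left(- \frac{1}{3455519}\right) + \frac{2019939}{3077426} = \frac{4439459}{3455519} + \frac{2019939}{3077426} = \frac{20642044145875}{10634104014094}$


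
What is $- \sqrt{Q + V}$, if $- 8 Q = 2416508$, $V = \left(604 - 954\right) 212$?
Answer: $- \frac{i \sqrt{1505054}}{2} \approx - 613.4 i$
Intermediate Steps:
$V = -74200$ ($V = \left(-350\right) 212 = -74200$)
$Q = - \frac{604127}{2}$ ($Q = \left(- \frac{1}{8}\right) 2416508 = - \frac{604127}{2} \approx -3.0206 \cdot 10^{5}$)
$- \sqrt{Q + V} = - \sqrt{- \frac{604127}{2} - 74200} = - \sqrt{- \frac{752527}{2}} = - \frac{i \sqrt{1505054}}{2}$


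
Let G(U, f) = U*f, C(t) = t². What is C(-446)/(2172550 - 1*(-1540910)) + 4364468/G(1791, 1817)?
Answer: 7058039839/5060517615 ≈ 1.3947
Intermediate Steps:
C(-446)/(2172550 - 1*(-1540910)) + 4364468/G(1791, 1817) = (-446)²/(2172550 - 1*(-1540910)) + 4364468/((1791*1817)) = 198916/(2172550 + 1540910) + 4364468/3254247 = 198916/3713460 + 4364468*(1/3254247) = 198916*(1/3713460) + 21932/16353 = 49729/928365 + 21932/16353 = 7058039839/5060517615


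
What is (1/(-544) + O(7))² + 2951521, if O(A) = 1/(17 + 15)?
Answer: 3411958277/1156 ≈ 2.9515e+6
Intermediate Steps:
O(A) = 1/32
(1/(-544) + O(7))² + 2951521 = (1/(-544) + 1/32)² + 2951521 = (-1/544 + 1/32)² + 2951521 = (1/34)² + 2951521 = 1/1156 + 2951521 = 3411958277/1156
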